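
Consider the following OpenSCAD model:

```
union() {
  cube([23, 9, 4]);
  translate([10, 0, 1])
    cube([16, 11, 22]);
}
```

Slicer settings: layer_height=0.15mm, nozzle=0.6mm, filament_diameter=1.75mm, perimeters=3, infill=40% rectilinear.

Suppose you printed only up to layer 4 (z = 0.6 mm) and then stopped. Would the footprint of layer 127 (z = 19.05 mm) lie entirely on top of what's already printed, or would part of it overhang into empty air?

Compare the two slices. At z = 0.6: the cube (footprint 23×9) is included at this height (area 207.00 mm²); the cube at (10, 0) does not reach this height (z outside [1, 23]); Combining (union): only the 23×9 cube is present, so the union is just that shape — area = 207.00 mm². At z = 19.05: the cube does not reach this height (z outside [0, 4]); the 16×11 cube at (10, 0) contributes its full rectangle (area 176.00 mm²); Combining (union): only the 16×11 cube at (10, 0) is present, so the union is just that shape — area = 176.00 mm². Checking containment: at z = 19.05 the cross-section extends beyond the z = 0.6 cross-section by about 59.00 mm².

part overhangs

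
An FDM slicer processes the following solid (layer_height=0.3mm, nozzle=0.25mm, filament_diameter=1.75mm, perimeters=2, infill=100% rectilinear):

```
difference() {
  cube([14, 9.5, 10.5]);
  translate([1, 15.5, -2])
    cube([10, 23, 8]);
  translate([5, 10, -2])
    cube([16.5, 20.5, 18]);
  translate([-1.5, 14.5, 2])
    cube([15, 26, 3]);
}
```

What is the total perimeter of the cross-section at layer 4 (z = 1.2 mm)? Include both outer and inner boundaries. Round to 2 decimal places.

At z = 1.2 mm: the cube is present — its section is the full 14×9.5 rectangle (perimeter 47.00 mm); the cube at (1, 15.5) is present — its section is the full 10×23 rectangle (perimeter 66.00 mm); the 16.5×20.5 cube at (5, 10) contributes its full rectangle (perimeter 74.00 mm); the cube at (-1.5, 14.5) is absent (z outside [2, 5]); Taking the first minus the rest: starting from the 14×9.5 cube, the 10×23 cube at (1, 15.5) misses the remaining region (no effect); the 16.5×20.5 cube at (5, 10) misses the remaining region (no effect) — boundary = 47.00 mm. Overall, the cross-section is a single solid region. Total boundary length (outer) = 47.00 mm.

47.00 mm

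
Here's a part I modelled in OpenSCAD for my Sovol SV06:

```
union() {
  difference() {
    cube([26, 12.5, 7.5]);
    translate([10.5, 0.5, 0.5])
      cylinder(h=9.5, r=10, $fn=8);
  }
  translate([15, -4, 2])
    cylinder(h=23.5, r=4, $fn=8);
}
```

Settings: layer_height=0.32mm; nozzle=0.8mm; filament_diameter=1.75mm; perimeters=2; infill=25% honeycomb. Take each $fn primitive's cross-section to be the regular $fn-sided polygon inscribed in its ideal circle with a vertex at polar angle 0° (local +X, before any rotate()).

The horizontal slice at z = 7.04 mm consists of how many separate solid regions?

At z = 7.04 mm: the cube is present — its section is the full 26×12.5 rectangle; the r=10 cylinder at (10.5, 0.5) contributes a regular 8-gon of circumradius 10; After the difference (first − rest): starting from the 26×12.5 cube, the r=10 cylinder at (10.5, 0.5) partially overlaps it — only the 151.32 mm² overlap (of its 282.84 mm²) is removed, clipping the outline — 1 connected region; the r=4 cylinder at (15, -4) gives a regular 8-gon of circumradius 4 (constant along its height); Taking the union: the 2 present regions are separate (no shared area or edge), so areas and boundary lengths simply add and each stays a separate island — 2 connected regions. The result has 2 disconnected regions.

2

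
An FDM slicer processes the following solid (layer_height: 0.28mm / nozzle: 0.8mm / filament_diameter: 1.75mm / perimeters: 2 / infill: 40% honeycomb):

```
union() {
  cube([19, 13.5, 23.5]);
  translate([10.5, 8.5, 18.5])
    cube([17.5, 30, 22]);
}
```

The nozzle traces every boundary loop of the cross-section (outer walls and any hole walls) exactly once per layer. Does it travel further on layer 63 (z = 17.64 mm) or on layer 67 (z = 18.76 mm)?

layer 67 (z = 18.76 mm)

Layer 63 (z = 17.64): the 19×13.5 cube contributes its full rectangle (perimeter 65.00 mm); the cube at (10.5, 8.5) does not reach this height (z outside [18.5, 40.5]); Merging all regions: only the 19×13.5 cube is present, so the union is just that shape — boundary = 65.00 mm. So its perimeter = 65.00 mm. Layer 67 (z = 18.76): the 19×13.5 cube contributes its full rectangle (perimeter 65.00 mm); the cube at (10.5, 8.5) (footprint 17.5×30) is included at this height (perimeter 95.00 mm); Merging all regions: the regions partially overlap (shared area 42.50 mm²), so the edge portions inside another operand are dropped and the merged outline is re-measured after clipping — boundary = 133.00 mm. So its perimeter = 133.00 mm. Layer 67 is larger (133.00 vs 65.00 mm).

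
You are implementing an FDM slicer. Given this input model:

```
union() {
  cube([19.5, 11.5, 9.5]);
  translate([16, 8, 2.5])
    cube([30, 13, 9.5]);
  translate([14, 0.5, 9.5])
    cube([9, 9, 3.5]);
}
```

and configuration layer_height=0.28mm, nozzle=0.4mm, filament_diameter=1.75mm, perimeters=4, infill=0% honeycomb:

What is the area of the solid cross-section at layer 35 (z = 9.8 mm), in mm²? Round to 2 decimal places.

At z = 9.8 mm: the cube is not intersected at this z (z outside [0, 9.5]); the 30×13 cube at (16, 8) contributes its full rectangle (area 390.00 mm²); the 9×9 cube at (14, 0.5) contributes its full rectangle (area 81.00 mm²); Taking the union: the regions partially overlap — summed areas 471.00 mm² minus the doubly-counted overlap 10.50 mm² gives 460.50 mm² — area = 460.50 mm². Overall, the cross-section is a single solid region. Net area = 460.50 mm².

460.50 mm²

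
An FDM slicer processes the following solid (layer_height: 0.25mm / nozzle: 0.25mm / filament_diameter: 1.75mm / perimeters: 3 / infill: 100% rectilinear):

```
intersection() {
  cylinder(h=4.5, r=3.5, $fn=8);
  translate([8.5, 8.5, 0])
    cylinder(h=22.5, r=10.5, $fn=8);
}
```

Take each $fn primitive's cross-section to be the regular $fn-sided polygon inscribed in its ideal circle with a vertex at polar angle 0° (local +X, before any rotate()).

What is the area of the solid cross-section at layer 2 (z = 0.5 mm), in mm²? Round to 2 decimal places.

4.73 mm²

At z = 0.5 mm: the r=3.5 cylinder contributes a regular 8-gon of circumradius 3.5 (area = (8/2)·3.500²·sin(360°/8) = 34.65 mm²); the cylinder at (8.5, 8.5): section is a regular 8-gon, circumradius r=10.5 (area = (8/2)·10.500²·sin(360°/8) = 311.83 mm²); After intersecting: the r=10.5 cylinder at (8.5, 8.5) partially overlaps the r=3.5 cylinder; clipping to the common part keeps 4.73 mm² — area = 4.73 mm². Overall, the cross-section is a single solid region. Net area = 4.73 mm².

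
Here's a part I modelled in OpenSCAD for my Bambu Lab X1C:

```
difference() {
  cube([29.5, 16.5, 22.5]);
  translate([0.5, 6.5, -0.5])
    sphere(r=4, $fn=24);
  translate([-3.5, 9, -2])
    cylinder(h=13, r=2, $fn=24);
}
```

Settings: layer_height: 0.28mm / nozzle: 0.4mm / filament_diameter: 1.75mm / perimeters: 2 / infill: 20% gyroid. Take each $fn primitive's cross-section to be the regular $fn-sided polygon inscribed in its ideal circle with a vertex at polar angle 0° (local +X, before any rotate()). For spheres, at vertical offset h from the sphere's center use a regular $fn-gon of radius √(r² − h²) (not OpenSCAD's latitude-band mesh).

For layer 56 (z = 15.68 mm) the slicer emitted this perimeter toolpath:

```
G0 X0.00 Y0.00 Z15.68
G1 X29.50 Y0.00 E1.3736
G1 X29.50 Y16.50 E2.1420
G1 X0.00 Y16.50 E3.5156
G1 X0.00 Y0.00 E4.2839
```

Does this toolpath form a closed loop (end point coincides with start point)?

yes

Start point (G0): (0.00, 0.00). End point (last G1): the path returns to the start — closed.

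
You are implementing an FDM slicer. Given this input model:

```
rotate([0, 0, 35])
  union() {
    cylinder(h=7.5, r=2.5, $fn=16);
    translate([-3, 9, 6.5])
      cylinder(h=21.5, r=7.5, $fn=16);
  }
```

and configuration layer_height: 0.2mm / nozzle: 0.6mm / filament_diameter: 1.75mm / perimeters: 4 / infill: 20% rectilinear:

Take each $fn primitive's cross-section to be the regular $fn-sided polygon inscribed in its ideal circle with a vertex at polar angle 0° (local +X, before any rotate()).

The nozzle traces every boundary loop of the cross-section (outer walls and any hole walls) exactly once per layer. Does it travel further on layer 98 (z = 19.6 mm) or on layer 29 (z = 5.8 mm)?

Layer 98 (z = 19.6): the cylinder does not reach this height (z outside [0, 7.5]); the cylinder at (-3, 9): section is a regular 16-gon, circumradius r=7.5 (perimeter = 2·16·7.500·sin(180°/16) = 46.82 mm); Combining (union): only the r=7.5 cylinder at (-3, 9) is present, so the union is just that shape — boundary = 46.82 mm; (rotated 35° about Z; rotation is an isometry so areas/perimeters/island counts are preserved). So its perimeter = 46.82 mm. Layer 29 (z = 5.8): the cylinder: section is a regular 16-gon, circumradius r=2.5 (perimeter = 2·16·2.500·sin(180°/16) = 15.61 mm); the cylinder at (-3, 9) is absent (z outside [6.5, 28]); Merging all regions: only the r=2.5 cylinder is present, so the union is just that shape — boundary = 15.61 mm; (rotated 35° about Z; rotation is an isometry so areas/perimeters/island counts are preserved). So its perimeter = 15.61 mm. Layer 98 is larger (46.82 vs 15.61 mm).

layer 98 (z = 19.6 mm)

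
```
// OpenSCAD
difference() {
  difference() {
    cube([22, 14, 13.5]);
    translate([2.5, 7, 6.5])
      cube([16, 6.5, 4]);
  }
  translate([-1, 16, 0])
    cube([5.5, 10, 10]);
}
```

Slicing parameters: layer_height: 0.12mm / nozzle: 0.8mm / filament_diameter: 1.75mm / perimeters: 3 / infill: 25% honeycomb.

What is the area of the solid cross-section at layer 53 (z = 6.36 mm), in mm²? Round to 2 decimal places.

At z = 6.36 mm: the cube is present — its section is the full 22×14 rectangle (area 308.00 mm²); the cube at (2.5, 7) does not reach this height (z outside [6.5, 10.5]); Subtracting the remaining from the first: none of the subtracted shapes is present at this height, so the 22×14 cube is unchanged — area = 308.00 mm²; the cube at (-1, 16) (footprint 5.5×10) is included at this height (area 55.00 mm²); Subtracting the remaining from the first: starting from that combined region (308.00 mm²), the 5.5×10 cube at (-1, 16) misses the remaining region (no effect) — area = 308.00 mm². Overall, the cross-section is a single solid region. Net area = 308.00 mm².

308.00 mm²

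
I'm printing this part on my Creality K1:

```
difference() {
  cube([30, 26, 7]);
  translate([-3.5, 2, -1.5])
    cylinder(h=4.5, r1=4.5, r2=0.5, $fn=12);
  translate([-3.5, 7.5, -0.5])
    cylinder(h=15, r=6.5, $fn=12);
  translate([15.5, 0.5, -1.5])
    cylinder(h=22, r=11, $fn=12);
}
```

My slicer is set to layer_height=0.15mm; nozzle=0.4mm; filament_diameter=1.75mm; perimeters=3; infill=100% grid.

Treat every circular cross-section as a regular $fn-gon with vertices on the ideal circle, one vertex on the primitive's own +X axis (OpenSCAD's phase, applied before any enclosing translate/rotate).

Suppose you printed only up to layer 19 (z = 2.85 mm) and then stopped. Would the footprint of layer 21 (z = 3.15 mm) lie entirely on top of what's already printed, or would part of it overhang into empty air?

entirely on top

Compare the two slices. At z = 2.85: the cube is present — its section is the full 30×26 rectangle (area 780.00 mm²); the cone at (-3.5, 2) (r1=4.5→r2=0.5) has section circumradius 0.633 here — a regular 12-gon (area = (12/2)·0.633²·sin(360°/12) = 1.20 mm²); the r=6.5 cylinder at (-3.5, 7.5) gives a regular 12-gon of circumradius 6.5 (constant along its height) (area = (12/2)·6.500²·sin(360°/12) = 126.75 mm²); the r=11 cylinder at (15.5, 0.5) contributes a regular 12-gon of circumradius 11 (area = (12/2)·11.000²·sin(360°/12) = 363.00 mm²); After the difference (first − rest): starting from the 30×26 cube (780.00 mm²), the cone at (-3.5, 2) misses the remaining region (no effect); the r=6.5 cylinder at (-3.5, 7.5) partially overlaps it — only the 21.20 mm² overlap (of its 126.75 mm²) is removed, clipping the outline; the r=11 cylinder at (15.5, 0.5) partially overlaps it — only the 192.43 mm² overlap (of its 363.00 mm²) is removed, clipping the outline — area = 566.36 mm². At z = 3.15: the 30×26 cube contributes its full rectangle (area 780.00 mm²); the cone at (-3.5, 2) is not intersected at this z (z outside [-1.5, 3]); the cylinder at (-3.5, 7.5): section is a regular 12-gon, circumradius r=6.5 (area = (12/2)·6.500²·sin(360°/12) = 126.75 mm²); the cylinder at (15.5, 0.5): section is a regular 12-gon, circumradius r=11 (area = (12/2)·11.000²·sin(360°/12) = 363.00 mm²); After the difference (first − rest): starting from the 30×26 cube (780.00 mm²), the r=6.5 cylinder at (-3.5, 7.5) partially overlaps it — only the 21.20 mm² overlap (of its 126.75 mm²) is removed, clipping the outline; the r=11 cylinder at (15.5, 0.5) partially overlaps it — only the 192.43 mm² overlap (of its 363.00 mm²) is removed, clipping the outline — area = 566.36 mm². Checking containment: the cross-section at z = 3.15 is a subset of the cross-section at z = 2.85.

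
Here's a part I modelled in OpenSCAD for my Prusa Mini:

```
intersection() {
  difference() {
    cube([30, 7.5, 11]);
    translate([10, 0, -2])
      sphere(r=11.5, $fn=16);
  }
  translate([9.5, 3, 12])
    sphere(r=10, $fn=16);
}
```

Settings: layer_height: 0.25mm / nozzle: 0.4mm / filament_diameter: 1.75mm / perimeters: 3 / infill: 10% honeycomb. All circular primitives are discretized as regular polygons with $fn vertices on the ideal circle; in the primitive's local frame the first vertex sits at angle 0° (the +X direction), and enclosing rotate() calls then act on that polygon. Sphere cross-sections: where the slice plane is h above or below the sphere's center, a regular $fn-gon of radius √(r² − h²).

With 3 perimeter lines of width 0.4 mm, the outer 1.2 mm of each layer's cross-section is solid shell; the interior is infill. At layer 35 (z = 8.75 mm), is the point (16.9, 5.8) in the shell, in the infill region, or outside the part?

At z = 8.75 mm: the cube (footprint 30×7.5) is included at this height; the r=11.5 sphere at (10, 0) contributes a regular 16-gon of circumradius √(11.5²−10.75²) = 4.085; After the difference (first − rest): starting from the 30×7.5 cube, the r=11.5 sphere at (10, 0) partially overlaps it — only the 25.54 mm² overlap (of its 51.09 mm²) is removed, clipping the outline — 1 connected region; the r=10 sphere at (9.5, 3) slices to a regular 16-gon of circumradius 9.457 (√(r²−h²) with h=3.25 from center); Keeping only the common overlap: the r=10 sphere at (9.5, 3) partially overlaps that combined region; clipping to the common part keeps 110.13 mm² — 1 connected region. Overall, the cross-section is a single solid region. The nearest boundary edge runs (18.24, 6.62)→(18.96, 3.00); distance from the point to it = 1.47 mm. The point is inside the cross-section and 1.47 mm from the nearest boundary — more than the 1.2 mm shell width (3 × 0.4), so it's in the infill interior.

infill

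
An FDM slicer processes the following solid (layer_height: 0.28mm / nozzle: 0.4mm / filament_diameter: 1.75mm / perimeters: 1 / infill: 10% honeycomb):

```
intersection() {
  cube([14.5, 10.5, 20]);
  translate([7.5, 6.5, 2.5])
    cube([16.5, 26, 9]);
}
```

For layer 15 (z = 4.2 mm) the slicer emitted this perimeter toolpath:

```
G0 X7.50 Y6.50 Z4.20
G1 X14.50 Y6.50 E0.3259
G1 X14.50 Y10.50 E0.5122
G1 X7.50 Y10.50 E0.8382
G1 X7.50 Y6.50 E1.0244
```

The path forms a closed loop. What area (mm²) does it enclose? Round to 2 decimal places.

28.00 mm²

Apply the shoelace formula to the sequence of (X, Y) vertices; enclosed area = 28.00 mm².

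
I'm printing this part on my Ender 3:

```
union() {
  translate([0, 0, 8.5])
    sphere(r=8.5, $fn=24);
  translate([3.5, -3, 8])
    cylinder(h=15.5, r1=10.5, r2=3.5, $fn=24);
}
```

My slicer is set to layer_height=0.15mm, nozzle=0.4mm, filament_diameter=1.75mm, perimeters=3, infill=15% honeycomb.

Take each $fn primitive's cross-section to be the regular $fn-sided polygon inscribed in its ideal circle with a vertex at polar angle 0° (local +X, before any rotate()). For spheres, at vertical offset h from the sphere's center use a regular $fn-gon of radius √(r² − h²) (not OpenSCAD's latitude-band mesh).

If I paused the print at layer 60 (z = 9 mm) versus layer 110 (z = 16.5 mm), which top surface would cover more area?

layer 60 (z = 9 mm)

Layer 60 (z = 9): the r=8.5 sphere contributes a regular 24-gon of circumradius √(8.5²−0.5²) = 8.485 (area = (24/2)·8.485²·sin(360°/24) = 223.62 mm²); the cone at (3.5, -3) contributes a regular 24-gon of circumradius 10.048 (interpolated between r1=10.5 and r2=3.5 at t=0.065) (area = (24/2)·10.048²·sin(360°/24) = 313.60 mm²); Combining (union): the regions partially overlap — summed areas 537.22 mm² minus the doubly-counted overlap 179.54 mm² gives 357.68 mm² — area = 357.68 mm². So its area = 357.68 mm². Layer 110 (z = 16.5): the sphere: section is a regular 24-gon, circumradius = √(r²−h²) = √(8.5²−8²) = 2.872 (area = (24/2)·2.872²·sin(360°/24) = 25.62 mm²); the cone at (3.5, -3): at t=0.548 of its height the radius interpolates to r₁+(r₂−r₁)t = 6.661, giving a regular 24-gon of that circumradius (area = (24/2)·6.661²·sin(360°/24) = 137.81 mm²); Combining (union): the regions partially overlap — summed areas 163.44 mm² minus the doubly-counted overlap 22.72 mm² gives 140.72 mm² — area = 140.72 mm². So its area = 140.72 mm². Layer 60 is larger (357.68 vs 140.72 mm²).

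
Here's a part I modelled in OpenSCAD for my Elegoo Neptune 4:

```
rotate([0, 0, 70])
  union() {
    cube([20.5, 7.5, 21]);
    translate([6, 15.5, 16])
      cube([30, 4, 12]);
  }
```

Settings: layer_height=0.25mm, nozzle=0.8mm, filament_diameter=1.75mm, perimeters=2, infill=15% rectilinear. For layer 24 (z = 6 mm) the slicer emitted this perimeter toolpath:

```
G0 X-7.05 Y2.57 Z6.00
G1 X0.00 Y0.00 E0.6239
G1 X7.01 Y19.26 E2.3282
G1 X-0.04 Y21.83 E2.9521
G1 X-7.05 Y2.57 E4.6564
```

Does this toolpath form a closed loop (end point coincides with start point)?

yes

Start point (G0): (-7.05, 2.57). End point (last G1): the path returns to the start — closed.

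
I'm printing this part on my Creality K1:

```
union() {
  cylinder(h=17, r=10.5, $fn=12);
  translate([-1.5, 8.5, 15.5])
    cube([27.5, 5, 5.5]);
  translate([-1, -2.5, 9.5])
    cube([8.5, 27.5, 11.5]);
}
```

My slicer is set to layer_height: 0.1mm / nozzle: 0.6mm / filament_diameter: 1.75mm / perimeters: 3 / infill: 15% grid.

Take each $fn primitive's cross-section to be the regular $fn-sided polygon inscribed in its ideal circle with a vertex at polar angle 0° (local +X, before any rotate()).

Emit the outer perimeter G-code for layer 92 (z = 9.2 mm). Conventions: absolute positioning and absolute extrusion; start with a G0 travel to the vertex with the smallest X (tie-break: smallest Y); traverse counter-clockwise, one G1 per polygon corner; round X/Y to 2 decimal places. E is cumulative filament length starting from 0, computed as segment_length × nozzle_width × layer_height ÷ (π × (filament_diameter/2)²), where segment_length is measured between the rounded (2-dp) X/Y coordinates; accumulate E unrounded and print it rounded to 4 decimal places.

G0 X-10.50 Y0.00 Z9.20
G1 X-9.09 Y-5.25 E0.1356
G1 X-5.25 Y-9.09 E0.2711
G1 X0.00 Y-10.50 E0.4067
G1 X5.25 Y-9.09 E0.5423
G1 X9.09 Y-5.25 E0.6777
G1 X10.50 Y0.00 E0.8133
G1 X9.09 Y5.25 E0.9489
G1 X5.25 Y9.09 E1.0844
G1 X0.00 Y10.50 E1.2200
G1 X-5.25 Y9.09 E1.3556
G1 X-9.09 Y5.25 E1.4911
G1 X-10.50 Y0.00 E1.6267

At z = 9.2 mm: the r=10.5 cylinder gives a regular 12-gon of circumradius 10.5 (constant along its height); the cube at (-1.5, 8.5) is not intersected at this z (z outside [15.5, 21]); the cube at (-1, -2.5) is not intersected at this z (z outside [9.5, 21]); Taking the union: only the r=10.5 cylinder is present, so the union is just that shape — 1 connected region. The outline is a single polygon with 12 vertices. Extrusion per mm of travel: 0.6 × 0.1 / (π × 0.875²) = 0.024945. Accumulating E over each segment gives final E = 1.6267.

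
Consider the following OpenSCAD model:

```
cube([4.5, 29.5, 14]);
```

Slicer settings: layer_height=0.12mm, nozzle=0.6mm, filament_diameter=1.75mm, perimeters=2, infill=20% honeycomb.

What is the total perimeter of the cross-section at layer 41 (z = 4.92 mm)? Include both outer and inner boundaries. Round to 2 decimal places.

68.00 mm

At z = 4.92 mm: the cube is present — its section is the full 4.5×29.5 rectangle (perimeter 68.00 mm). Overall, the cross-section is a single solid region. Total boundary length (outer) = 68.00 mm.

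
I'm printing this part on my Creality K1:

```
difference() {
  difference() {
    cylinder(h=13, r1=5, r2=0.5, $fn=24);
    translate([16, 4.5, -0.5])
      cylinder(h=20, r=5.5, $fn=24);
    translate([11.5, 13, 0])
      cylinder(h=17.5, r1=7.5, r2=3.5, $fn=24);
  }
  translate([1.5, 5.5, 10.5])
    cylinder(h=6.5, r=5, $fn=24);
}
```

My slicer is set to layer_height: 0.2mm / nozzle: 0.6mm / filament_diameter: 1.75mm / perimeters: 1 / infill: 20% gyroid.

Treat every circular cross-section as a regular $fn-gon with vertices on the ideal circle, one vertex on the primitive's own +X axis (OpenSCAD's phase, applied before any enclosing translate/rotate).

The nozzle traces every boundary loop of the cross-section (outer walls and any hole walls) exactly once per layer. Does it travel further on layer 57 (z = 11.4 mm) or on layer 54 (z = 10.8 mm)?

layer 54 (z = 10.8 mm)

Layer 57 (z = 11.4): the cone: at t=0.877 of its height the radius interpolates to r₁+(r₂−r₁)t = 1.054, giving a regular 24-gon of that circumradius (perimeter = 2·24·1.054·sin(180°/24) = 6.60 mm); the cylinder at (16, 4.5): section is a regular 24-gon, circumradius r=5.5 (perimeter = 2·24·5.500·sin(180°/24) = 34.46 mm); the cone at (11.5, 13) contributes a regular 24-gon of circumradius 4.894 (interpolated between r1=7.5 and r2=3.5 at t=0.651) (perimeter = 2·24·4.894·sin(180°/24) = 30.66 mm); After the difference (first − rest): starting from the cone, the r=5.5 cylinder at (16, 4.5) misses the remaining region (no effect); the cone at (11.5, 13) misses the remaining region (no effect) — boundary = 6.60 mm; the r=5 cylinder at (1.5, 5.5) gives a regular 24-gon of circumradius 5 (constant along its height) (perimeter = 2·24·5.000·sin(180°/24) = 31.33 mm); Subtracting the remaining from the first: starting from that combined region, the r=5 cylinder at (1.5, 5.5) partially overlaps it — only the 0.30 mm² overlap (of its 77.65 mm²) is removed, clipping the outline — boundary = 6.49 mm. So its perimeter = 6.49 mm. Layer 54 (z = 10.8): the cone: at t=0.831 of its height the radius interpolates to r₁+(r₂−r₁)t = 1.262, giving a regular 24-gon of that circumradius (perimeter = 2·24·1.262·sin(180°/24) = 7.90 mm); the cylinder at (16, 4.5): section is a regular 24-gon, circumradius r=5.5 (perimeter = 2·24·5.500·sin(180°/24) = 34.46 mm); the cone at (11.5, 13) (r1=7.5→r2=3.5) has section circumradius 5.031 here — a regular 24-gon (perimeter = 2·24·5.031·sin(180°/24) = 31.52 mm); Subtracting the remaining from the first: starting from the cone, the r=5.5 cylinder at (16, 4.5) misses the remaining region (no effect); the cone at (11.5, 13) misses the remaining region (no effect) — boundary = 7.90 mm; the r=5 cylinder at (1.5, 5.5) gives a regular 24-gon of circumradius 5 (constant along its height) (perimeter = 2·24·5.000·sin(180°/24) = 31.33 mm); After the difference (first − rest): starting from that combined region, the r=5 cylinder at (1.5, 5.5) partially overlaps it — only the 0.68 mm² overlap (of its 77.65 mm²) is removed, clipping the outline — boundary = 7.66 mm. So its perimeter = 7.66 mm. Layer 54 is larger (7.66 vs 6.49 mm).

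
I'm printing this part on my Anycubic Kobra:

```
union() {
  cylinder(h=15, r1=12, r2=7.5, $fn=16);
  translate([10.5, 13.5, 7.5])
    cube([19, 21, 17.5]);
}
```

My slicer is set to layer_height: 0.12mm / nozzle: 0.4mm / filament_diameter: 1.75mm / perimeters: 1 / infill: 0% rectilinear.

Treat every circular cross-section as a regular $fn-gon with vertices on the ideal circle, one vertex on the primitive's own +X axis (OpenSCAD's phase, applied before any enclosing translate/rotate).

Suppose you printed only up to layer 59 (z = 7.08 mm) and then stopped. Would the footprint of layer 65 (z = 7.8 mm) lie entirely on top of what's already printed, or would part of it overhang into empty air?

part overhangs

Compare the two slices. At z = 7.08: the cone: at t=0.472 of its height the radius interpolates to r₁+(r₂−r₁)t = 9.876, giving a regular 16-gon of that circumradius (area = (16/2)·9.876²·sin(360°/16) = 298.60 mm²); the cube at (10.5, 13.5) is absent (z outside [7.5, 25]); Taking the union: only the cone is present, so the union is just that shape — area = 298.60 mm². At z = 7.8: the cone: at t=0.520 of its height the radius interpolates to r₁+(r₂−r₁)t = 9.660, giving a regular 16-gon of that circumradius (area = (16/2)·9.660²·sin(360°/16) = 285.68 mm²); the cube at (10.5, 13.5) (footprint 19×21) is included at this height (area 399.00 mm²); Taking the union: the 2 present regions are separate (no shared area or edge), so areas and boundary lengths simply add and each stays a separate island — area = 684.68 mm². Checking containment: at z = 7.8 the cross-section extends beyond the z = 7.08 cross-section by about 399.00 mm².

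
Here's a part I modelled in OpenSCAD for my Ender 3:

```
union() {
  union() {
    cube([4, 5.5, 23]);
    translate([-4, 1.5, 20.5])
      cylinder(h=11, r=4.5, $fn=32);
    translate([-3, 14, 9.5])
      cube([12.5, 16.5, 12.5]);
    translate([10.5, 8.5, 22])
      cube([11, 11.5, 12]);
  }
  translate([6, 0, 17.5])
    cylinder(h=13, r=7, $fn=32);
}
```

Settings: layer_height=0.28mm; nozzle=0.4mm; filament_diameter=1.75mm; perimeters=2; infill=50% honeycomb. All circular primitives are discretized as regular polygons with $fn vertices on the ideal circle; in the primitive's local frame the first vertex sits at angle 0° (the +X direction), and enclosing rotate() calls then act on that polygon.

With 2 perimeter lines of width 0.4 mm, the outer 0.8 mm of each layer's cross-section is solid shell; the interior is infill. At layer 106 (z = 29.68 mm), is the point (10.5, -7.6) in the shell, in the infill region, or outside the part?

At z = 29.68 mm: the cube does not reach this height (z outside [0, 23]); the r=4.5 cylinder at (-4, 1.5) contributes a regular 32-gon of circumradius 4.5; the cube at (-3, 14) does not reach this height (z outside [9.5, 22]); the cube at (10.5, 8.5) is present — its section is the full 11×11.5 rectangle; Merging all regions: the 2 present regions are separate (no shared area or edge), so areas and boundary lengths simply add and each stays a separate island — 2 connected regions; the r=7 cylinder at (6, 0) contributes a regular 32-gon of circumradius 7; Combining (union): the regions partially overlap (shared area 4.79 mm²), so overlapping operands fuse into one piece — 2 connected regions. Overall, the cross-section has 2 separate islands. The nearest boundary edge runs (9.89, -5.82)→(8.68, -6.47); distance from the point to it = 1.86 mm. The point is not inside any of the regions above, so it lies outside the cross-section (1.86 mm from the nearest boundary).

outside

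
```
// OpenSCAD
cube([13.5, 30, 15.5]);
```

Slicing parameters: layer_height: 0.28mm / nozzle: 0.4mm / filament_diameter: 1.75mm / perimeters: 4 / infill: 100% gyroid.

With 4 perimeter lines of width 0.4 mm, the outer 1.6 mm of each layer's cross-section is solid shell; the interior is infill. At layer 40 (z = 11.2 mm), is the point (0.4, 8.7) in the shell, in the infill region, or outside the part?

shell

At z = 11.2 mm: the 13.5×30 cube contributes its full rectangle. Overall, the cross-section is a single solid region. The nearest boundary edge runs (0.00, 30.00)→(0.00, 0.00); distance from the point to it = 0.40 mm. The point is inside the cross-section, 0.40 mm from the nearest boundary — within the 1.6 mm shell band (4 × 0.4).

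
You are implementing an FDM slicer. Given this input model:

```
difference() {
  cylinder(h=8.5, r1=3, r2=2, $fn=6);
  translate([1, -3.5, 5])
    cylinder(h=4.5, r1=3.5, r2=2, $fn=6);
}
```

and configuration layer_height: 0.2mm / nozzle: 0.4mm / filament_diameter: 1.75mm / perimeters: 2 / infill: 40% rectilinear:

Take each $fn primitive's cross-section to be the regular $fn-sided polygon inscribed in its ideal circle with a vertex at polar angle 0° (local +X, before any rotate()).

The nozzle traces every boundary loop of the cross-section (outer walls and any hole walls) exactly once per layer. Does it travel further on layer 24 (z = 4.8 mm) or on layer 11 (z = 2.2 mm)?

layer 11 (z = 2.2 mm)

Layer 24 (z = 4.8): the cone (r1=3→r2=2) has section circumradius 2.435 here — a regular 6-gon (perimeter = 2·6·2.435·sin(180°/6) = 14.61 mm); the cone at (1, -3.5) does not reach this height (z outside [5, 9.5]); After the difference (first − rest): none of the subtracted shapes is present at this height, so the cone is unchanged — boundary = 14.61 mm. So its perimeter = 14.61 mm. Layer 11 (z = 2.2): the cone: at t=0.259 of its height the radius interpolates to r₁+(r₂−r₁)t = 2.741, giving a regular 6-gon of that circumradius (perimeter = 2·6·2.741·sin(180°/6) = 16.45 mm); the cone at (1, -3.5) is absent (z outside [5, 9.5]); Subtracting the remaining from the first: none of the subtracted shapes is present at this height, so the cone is unchanged — boundary = 16.45 mm. So its perimeter = 16.45 mm. Layer 11 is larger (16.45 vs 14.61 mm).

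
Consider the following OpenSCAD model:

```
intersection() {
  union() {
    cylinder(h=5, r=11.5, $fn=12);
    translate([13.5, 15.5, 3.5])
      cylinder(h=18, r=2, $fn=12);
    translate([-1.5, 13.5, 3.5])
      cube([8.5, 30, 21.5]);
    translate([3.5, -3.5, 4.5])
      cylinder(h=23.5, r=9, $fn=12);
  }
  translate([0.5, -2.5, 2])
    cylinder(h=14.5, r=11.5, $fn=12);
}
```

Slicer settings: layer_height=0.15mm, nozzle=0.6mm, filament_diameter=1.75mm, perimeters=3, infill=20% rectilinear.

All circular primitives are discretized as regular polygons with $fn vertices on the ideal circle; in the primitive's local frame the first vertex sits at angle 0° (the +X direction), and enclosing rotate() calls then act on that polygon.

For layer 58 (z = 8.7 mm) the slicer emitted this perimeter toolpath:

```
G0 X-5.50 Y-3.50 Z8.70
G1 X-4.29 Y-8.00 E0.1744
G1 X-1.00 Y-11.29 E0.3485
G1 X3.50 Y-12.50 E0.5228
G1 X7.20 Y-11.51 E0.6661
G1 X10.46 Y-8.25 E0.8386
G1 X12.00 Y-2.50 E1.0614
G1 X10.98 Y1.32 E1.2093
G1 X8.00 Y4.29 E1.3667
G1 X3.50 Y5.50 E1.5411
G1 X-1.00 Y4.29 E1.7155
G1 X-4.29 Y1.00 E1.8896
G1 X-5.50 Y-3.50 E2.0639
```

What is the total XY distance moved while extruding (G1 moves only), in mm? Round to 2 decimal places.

55.16 mm

Sum the Euclidean lengths of each G1 segment: total = 55.16 mm.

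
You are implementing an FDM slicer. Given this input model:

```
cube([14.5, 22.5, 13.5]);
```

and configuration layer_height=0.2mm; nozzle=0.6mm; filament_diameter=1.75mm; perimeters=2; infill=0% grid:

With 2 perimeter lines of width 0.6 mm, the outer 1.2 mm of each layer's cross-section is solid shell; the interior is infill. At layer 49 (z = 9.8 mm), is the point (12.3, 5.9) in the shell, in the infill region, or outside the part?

At z = 9.8 mm: the cube is present — its section is the full 14.5×22.5 rectangle. Overall, the cross-section is a single solid region. The nearest boundary edge runs (14.50, 0.00)→(14.50, 22.50); distance from the point to it = 2.20 mm. The point is inside the cross-section and 2.20 mm from the nearest boundary — more than the 1.2 mm shell width (2 × 0.6), so it's in the infill interior.

infill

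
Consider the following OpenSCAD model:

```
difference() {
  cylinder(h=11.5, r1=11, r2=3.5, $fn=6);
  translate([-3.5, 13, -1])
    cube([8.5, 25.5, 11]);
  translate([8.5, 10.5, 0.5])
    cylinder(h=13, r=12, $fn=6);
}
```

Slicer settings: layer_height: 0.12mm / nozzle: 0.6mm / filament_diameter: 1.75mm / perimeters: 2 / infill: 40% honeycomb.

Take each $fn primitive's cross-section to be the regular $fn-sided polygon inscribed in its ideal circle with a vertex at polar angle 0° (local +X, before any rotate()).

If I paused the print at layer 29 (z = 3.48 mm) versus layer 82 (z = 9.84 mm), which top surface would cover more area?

layer 29 (z = 3.48 mm)

Layer 29 (z = 3.48): the cone: at t=0.303 of its height the radius interpolates to r₁+(r₂−r₁)t = 8.730, giving a regular 6-gon of that circumradius (area = (6/2)·8.730²·sin(360°/6) = 198.03 mm²); the cube at (-3.5, 13) is present — its section is the full 8.5×25.5 rectangle (area 216.75 mm²); the r=12 cylinder at (8.5, 10.5) contributes a regular 6-gon of circumradius 12 (area = (6/2)·12.000²·sin(360°/6) = 374.12 mm²); After the difference (first − rest): starting from the cone (198.03 mm²), the 8.5×25.5 cube at (-3.5, 13) misses the remaining region (no effect); the r=12 cylinder at (8.5, 10.5) partially overlaps it — only the 45.97 mm² overlap (of its 374.12 mm²) is removed, clipping the outline — area = 152.05 mm². So its area = 152.05 mm². Layer 82 (z = 9.84): the cone (r1=11→r2=3.5) has section circumradius 4.583 here — a regular 6-gon (area = (6/2)·4.583²·sin(360°/6) = 54.56 mm²); the cube at (-3.5, 13) is present — its section is the full 8.5×25.5 rectangle (area 216.75 mm²); the cylinder at (8.5, 10.5): section is a regular 6-gon, circumradius r=12 (area = (6/2)·12.000²·sin(360°/6) = 374.12 mm²); Subtracting the remaining from the first: starting from the cone (54.56 mm²), the 8.5×25.5 cube at (-3.5, 13) misses the remaining region (no effect); the r=12 cylinder at (8.5, 10.5) partially overlaps it — only the 7.80 mm² overlap (of its 374.12 mm²) is removed, clipping the outline — area = 46.76 mm². So its area = 46.76 mm². Layer 29 is larger (152.05 vs 46.76 mm²).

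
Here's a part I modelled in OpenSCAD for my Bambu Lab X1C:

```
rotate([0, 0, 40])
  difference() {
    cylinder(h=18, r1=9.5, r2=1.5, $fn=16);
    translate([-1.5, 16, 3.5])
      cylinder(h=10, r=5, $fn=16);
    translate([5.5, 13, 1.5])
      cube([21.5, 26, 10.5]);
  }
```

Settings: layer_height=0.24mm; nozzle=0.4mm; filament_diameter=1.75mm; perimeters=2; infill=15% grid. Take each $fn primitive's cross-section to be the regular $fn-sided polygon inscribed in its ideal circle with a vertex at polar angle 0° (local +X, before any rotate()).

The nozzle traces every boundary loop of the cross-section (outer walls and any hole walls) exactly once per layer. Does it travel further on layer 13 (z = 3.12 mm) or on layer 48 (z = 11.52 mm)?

layer 13 (z = 3.12 mm)

Layer 13 (z = 3.12): the cone (r1=9.5→r2=1.5) has section circumradius 8.113 here — a regular 16-gon (perimeter = 2·16·8.113·sin(180°/16) = 50.65 mm); the cylinder at (-1.5, 16) is not intersected at this z (z outside [3.5, 13.5]); the cube at (5.5, 13) (footprint 21.5×26) is included at this height (perimeter 95.00 mm); Subtracting the remaining from the first: starting from the cone, the 21.5×26 cube at (5.5, 13) misses the remaining region (no effect) — boundary = 50.65 mm; (rotated 40° about Z; rotation is an isometry so areas/perimeters/island counts are preserved). So its perimeter = 50.65 mm. Layer 48 (z = 11.52): the cone: at t=0.640 of its height the radius interpolates to r₁+(r₂−r₁)t = 4.380, giving a regular 16-gon of that circumradius (perimeter = 2·16·4.380·sin(180°/16) = 27.34 mm); the r=5 cylinder at (-1.5, 16) gives a regular 16-gon of circumradius 5 (constant along its height) (perimeter = 2·16·5.000·sin(180°/16) = 31.21 mm); the 21.5×26 cube at (5.5, 13) contributes its full rectangle (perimeter 95.00 mm); Taking the first minus the rest: starting from the cone, the r=5 cylinder at (-1.5, 16) misses the remaining region (no effect); the 21.5×26 cube at (5.5, 13) misses the remaining region (no effect) — boundary = 27.34 mm; (whole slice rotated 40° about Z — lengths, areas and connectivity unchanged). So its perimeter = 27.34 mm. Layer 13 is larger (50.65 vs 27.34 mm).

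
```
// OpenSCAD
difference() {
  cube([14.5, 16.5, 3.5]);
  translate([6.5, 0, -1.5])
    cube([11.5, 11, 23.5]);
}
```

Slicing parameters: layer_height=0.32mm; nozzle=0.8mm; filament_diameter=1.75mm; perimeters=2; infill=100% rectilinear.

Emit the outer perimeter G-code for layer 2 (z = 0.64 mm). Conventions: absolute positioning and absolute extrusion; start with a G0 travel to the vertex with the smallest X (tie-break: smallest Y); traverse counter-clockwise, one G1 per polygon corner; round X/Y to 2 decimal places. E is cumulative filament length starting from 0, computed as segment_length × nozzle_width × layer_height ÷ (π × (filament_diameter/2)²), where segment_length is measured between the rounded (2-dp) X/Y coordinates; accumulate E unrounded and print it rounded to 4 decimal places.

At z = 0.64 mm: the cube is present — its section is the full 14.5×16.5 rectangle; the cube at (6.5, 0) is present — its section is the full 11.5×11 rectangle; Subtracting the remaining from the first: starting from the 14.5×16.5 cube, the 11.5×11 cube at (6.5, 0) partially overlaps it — only the 88.00 mm² overlap (of its 126.50 mm²) is removed, clipping the outline — 1 connected region. The outline is a single polygon with 6 vertices. Extrusion per mm of travel: 0.8 × 0.32 / (π × 0.875²) = 0.106432. Accumulating E over each segment gives final E = 6.5988.

G0 X0.00 Y0.00 Z0.64
G1 X6.50 Y0.00 E0.6918
G1 X6.50 Y11.00 E1.8626
G1 X14.50 Y11.00 E2.7140
G1 X14.50 Y16.50 E3.2994
G1 X0.00 Y16.50 E4.8427
G1 X0.00 Y0.00 E6.5988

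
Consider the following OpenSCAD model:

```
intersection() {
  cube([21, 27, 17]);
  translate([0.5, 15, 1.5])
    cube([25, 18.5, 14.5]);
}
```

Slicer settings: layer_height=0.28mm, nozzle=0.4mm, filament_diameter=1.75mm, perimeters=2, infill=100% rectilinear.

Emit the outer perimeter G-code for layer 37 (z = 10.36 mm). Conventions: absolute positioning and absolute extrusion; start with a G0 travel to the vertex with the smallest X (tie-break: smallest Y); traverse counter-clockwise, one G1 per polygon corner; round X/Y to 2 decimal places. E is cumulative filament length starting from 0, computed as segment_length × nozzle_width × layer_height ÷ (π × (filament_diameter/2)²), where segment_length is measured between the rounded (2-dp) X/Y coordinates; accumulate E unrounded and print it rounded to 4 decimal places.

G0 X0.50 Y15.00 Z10.36
G1 X21.00 Y15.00 E0.9546
G1 X21.00 Y27.00 E1.5133
G1 X0.50 Y27.00 E2.4679
G1 X0.50 Y15.00 E3.0267

At z = 10.36 mm: the cube (footprint 21×27) is included at this height; the 25×18.5 cube at (0.5, 15) contributes its full rectangle; Taking the intersection: the 25×18.5 cube at (0.5, 15) partially overlaps the 21×27 cube; clipping to the common part keeps 246.00 mm² — 1 connected region. The outline is a single polygon with 4 vertices. Extrusion per mm of travel: 0.4 × 0.28 / (π × 0.875²) = 0.046564. Accumulating E over each segment gives final E = 3.0267.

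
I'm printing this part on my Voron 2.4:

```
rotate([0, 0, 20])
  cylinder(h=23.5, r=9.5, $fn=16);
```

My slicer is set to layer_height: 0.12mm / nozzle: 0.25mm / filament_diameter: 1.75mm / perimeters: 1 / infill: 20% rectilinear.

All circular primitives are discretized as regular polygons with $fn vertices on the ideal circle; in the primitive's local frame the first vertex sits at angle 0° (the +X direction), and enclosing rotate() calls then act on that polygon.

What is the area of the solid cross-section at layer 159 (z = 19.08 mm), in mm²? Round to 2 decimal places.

At z = 19.08 mm: the cylinder: section is a regular 16-gon, circumradius r=9.5 (area = (16/2)·9.500²·sin(360°/16) = 276.30 mm²); (rotated 20° about Z; rotation is an isometry so areas/perimeters/island counts are preserved). Overall, the cross-section is a single solid region. Net area = 276.30 mm².

276.30 mm²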